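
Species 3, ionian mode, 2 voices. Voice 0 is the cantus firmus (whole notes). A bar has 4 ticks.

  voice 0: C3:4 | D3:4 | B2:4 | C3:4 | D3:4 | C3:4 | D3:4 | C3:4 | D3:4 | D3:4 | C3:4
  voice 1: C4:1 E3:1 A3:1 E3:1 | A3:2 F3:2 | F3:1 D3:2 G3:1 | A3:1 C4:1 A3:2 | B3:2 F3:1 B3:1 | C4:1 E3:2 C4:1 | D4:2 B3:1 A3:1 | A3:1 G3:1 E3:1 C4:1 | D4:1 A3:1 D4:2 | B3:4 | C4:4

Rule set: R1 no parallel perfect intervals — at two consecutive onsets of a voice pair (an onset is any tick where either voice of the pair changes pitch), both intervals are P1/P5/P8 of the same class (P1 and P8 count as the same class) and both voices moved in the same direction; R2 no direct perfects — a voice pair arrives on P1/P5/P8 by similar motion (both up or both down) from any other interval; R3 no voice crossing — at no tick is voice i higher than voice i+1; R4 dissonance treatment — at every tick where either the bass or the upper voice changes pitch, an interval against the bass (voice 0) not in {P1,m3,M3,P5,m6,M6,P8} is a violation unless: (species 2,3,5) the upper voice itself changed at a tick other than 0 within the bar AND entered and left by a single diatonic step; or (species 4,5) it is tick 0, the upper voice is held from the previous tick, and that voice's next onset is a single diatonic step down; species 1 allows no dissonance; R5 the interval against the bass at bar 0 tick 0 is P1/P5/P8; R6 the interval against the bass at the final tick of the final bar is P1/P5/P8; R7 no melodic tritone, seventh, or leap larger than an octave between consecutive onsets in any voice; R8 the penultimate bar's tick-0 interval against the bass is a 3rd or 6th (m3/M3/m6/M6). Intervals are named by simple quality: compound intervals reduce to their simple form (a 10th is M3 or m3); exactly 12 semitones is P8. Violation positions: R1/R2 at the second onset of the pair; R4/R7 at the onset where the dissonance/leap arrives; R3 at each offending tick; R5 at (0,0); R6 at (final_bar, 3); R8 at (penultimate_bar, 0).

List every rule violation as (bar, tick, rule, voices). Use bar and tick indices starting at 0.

(1, 0, R2, (0, 1))
(2, 0, R4, (0, 1))
(4, 2, R7, (1,))
(4, 3, R7, (1,))
(6, 0, R1, (0, 1))
(8, 0, R1, (0, 1))

bar 0: v0=C3 v1=C4 downbeat P8
bar 1: v0=D3 v1=A3 downbeat P5
bar 2: v0=B2 v1=F3 downbeat TT
bar 3: v0=C3 v1=A3 downbeat M6
bar 4: v0=D3 v1=B3 downbeat M6
bar 5: v0=C3 v1=C4 downbeat P8
bar 6: v0=D3 v1=D4 downbeat P8
bar 7: v0=C3 v1=A3 downbeat M6
bar 8: v0=D3 v1=D4 downbeat P8
bar 9: v0=D3 v1=B3 downbeat M6
bar 10: v0=C3 v1=C4 downbeat P8
  -> R2 @ bar 1 tick 0 v(0, 1): C3/E3 M3 -> D3/A3 P5 similar
  -> R4 @ bar 2 tick 0 v(0, 1): B2/F3 TT untreated
  -> R7 @ bar 4 tick 2 v(1,): B3->F3 leap 6st
  -> R7 @ bar 4 tick 3 v(1,): F3->B3 leap 6st
  -> R1 @ bar 6 tick 0 v(0, 1): C3/C4 P8 -> D3/D4 P8 similar
  -> R1 @ bar 8 tick 0 v(0, 1): C3/C4 P8 -> D3/D4 P8 similar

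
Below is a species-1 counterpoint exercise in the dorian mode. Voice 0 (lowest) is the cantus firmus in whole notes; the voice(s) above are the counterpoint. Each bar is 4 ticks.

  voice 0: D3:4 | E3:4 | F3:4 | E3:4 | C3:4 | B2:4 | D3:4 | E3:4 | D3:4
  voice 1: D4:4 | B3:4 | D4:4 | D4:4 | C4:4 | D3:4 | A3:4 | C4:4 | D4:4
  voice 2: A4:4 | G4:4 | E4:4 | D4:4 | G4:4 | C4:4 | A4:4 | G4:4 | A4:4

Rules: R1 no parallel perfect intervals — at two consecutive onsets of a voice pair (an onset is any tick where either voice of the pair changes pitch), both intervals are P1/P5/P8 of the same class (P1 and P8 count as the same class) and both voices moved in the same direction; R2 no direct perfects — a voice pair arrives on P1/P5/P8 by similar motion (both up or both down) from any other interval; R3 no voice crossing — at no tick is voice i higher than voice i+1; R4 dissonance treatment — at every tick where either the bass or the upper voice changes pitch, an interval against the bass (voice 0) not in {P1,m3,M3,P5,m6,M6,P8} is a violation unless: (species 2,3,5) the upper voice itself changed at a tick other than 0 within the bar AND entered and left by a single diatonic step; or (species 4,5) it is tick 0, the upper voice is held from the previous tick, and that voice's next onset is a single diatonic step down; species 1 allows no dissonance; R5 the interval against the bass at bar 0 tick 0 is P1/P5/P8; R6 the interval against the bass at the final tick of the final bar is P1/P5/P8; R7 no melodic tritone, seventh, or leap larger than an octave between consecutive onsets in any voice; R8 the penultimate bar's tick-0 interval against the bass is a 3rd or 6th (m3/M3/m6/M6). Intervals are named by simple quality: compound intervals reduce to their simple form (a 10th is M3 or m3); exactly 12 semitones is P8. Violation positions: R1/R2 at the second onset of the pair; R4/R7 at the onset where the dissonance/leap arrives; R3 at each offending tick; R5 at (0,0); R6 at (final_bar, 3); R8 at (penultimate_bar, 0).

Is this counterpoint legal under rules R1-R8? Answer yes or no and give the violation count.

No (10 violations)

bar 0: v0=D3 v1=D4 v2=A4 (P5)
bar 1: v0=E3 v1=B3 v2=G4 (m3)
bar 2: v0=F3 v1=D4 v2=E4 (M7)
bar 3: v0=E3 v1=D4 v2=D4 (m7)
bar 4: v0=C3 v1=C4 v2=G4 (P5)
bar 5: v0=B2 v1=D3 v2=C4 (m2)
bar 6: v0=D3 v1=A3 v2=A4 (P5)
bar 7: v0=E3 v1=C4 v2=G4 (m3)
bar 8: v0=D3 v1=D4 v2=A4 (P5)
  R4 @ bar2.0: F3/E4 M7 untreated
  R4 @ bar3.0: E3/D4 m7 untreated
  R4 @ bar3.0: E3/D4 m7 untreated
  R2 @ bar4.0: E3/D4 m7 -> C3/C4 P8 similar
  R4 @ bar5.0: B2/C4 m2 untreated
  R7 @ bar5.0: C4->D3 leap 10st
  R2 @ bar6.0: B2/D3 m3 -> D3/A3 P5 similar
  R2 @ bar6.0: B2/C4 m2 -> D3/A4 P5 similar
  R2 @ bar6.0: D3/C4 m7 -> A3/A4 P8 similar
  R1 @ bar8.0: C4/G4 P5 -> D4/A4 P5 similar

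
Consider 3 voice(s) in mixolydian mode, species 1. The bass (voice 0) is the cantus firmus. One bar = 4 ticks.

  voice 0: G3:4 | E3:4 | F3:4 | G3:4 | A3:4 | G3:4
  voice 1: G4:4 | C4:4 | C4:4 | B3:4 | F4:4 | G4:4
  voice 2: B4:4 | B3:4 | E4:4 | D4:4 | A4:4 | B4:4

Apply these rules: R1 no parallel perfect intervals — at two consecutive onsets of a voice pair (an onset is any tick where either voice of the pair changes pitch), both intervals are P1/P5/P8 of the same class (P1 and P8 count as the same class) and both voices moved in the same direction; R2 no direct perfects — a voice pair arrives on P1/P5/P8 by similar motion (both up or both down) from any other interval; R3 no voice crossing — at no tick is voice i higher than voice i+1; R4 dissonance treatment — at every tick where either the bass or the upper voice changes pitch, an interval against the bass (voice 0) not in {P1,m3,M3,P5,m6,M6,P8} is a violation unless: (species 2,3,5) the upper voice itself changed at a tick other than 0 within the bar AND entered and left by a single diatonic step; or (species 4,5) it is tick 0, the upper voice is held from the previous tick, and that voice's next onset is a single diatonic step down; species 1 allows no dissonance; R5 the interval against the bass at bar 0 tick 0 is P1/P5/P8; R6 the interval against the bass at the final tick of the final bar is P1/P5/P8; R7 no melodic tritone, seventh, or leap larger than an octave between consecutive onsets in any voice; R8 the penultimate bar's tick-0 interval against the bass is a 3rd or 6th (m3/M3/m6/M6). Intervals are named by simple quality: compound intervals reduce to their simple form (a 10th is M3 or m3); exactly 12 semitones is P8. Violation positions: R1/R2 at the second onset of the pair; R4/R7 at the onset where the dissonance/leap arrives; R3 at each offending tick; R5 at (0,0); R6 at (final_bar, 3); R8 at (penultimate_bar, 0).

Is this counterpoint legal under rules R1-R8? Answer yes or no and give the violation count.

No (11 violations)

bar 0: v0=G3 v1=G4 v2=B4 (M3)
bar 1: v0=E3 v1=C4 v2=B3 (P5)
bar 2: v0=F3 v1=C4 v2=E4 (M7)
bar 3: v0=G3 v1=B3 v2=D4 (P5)
bar 4: v0=A3 v1=F4 v2=A4 (P8)
bar 5: v0=G3 v1=G4 v2=B4 (M3)
  R5 @ bar0.0: opens on M3
  R2 @ bar1.0: G3/B4 M3 -> E3/B3 P5 similar
  R3 @ bar1.0: C4 above B3
  R3 @ bar1.1: C4 above B3
  R3 @ bar1.2: C4 above B3
  R3 @ bar1.3: C4 above B3
  R4 @ bar2.0: F3/E4 M7 untreated
  R2 @ bar4.0: G3/D4 P5 -> A3/A4 P8 similar
  R7 @ bar4.0: B3->F4 leap 6st
  R8 @ bar4.0: penult P8 not 3rd/6th
  R6 @ bar5.3: closes on M3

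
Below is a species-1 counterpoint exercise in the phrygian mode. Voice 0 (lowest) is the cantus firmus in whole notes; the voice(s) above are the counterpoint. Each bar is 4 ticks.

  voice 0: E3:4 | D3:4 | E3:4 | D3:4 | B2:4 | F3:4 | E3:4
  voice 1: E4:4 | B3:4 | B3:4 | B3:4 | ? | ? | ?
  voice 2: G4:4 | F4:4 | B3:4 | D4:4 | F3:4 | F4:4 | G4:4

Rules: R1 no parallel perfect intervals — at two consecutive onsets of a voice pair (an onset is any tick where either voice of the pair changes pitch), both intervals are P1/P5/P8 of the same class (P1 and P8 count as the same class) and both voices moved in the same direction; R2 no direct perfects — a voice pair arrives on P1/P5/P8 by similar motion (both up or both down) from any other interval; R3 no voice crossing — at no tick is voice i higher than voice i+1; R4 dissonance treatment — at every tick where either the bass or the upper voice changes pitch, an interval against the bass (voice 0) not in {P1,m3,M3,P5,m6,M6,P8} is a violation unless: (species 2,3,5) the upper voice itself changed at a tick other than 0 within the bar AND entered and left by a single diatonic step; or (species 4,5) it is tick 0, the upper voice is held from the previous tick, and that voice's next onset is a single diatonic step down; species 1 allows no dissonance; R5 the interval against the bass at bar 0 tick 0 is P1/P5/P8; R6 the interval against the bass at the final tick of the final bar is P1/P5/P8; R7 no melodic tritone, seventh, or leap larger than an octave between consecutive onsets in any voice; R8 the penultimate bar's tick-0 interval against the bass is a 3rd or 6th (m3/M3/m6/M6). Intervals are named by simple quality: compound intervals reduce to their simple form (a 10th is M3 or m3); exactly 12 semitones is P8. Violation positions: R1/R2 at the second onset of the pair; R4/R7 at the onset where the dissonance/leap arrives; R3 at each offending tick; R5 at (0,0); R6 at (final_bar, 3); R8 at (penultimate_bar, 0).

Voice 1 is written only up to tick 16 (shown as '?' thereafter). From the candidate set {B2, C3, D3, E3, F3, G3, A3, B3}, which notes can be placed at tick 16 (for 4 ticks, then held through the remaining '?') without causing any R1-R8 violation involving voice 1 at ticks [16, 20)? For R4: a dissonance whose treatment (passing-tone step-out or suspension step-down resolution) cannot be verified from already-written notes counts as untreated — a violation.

B2: violates R2
C3: violates R4,R7
D3: legal
E3: violates R4
F3: violates R2,R4,R7
G3: violates R3
A3: violates R3,R4
B3: violates R3

{D3}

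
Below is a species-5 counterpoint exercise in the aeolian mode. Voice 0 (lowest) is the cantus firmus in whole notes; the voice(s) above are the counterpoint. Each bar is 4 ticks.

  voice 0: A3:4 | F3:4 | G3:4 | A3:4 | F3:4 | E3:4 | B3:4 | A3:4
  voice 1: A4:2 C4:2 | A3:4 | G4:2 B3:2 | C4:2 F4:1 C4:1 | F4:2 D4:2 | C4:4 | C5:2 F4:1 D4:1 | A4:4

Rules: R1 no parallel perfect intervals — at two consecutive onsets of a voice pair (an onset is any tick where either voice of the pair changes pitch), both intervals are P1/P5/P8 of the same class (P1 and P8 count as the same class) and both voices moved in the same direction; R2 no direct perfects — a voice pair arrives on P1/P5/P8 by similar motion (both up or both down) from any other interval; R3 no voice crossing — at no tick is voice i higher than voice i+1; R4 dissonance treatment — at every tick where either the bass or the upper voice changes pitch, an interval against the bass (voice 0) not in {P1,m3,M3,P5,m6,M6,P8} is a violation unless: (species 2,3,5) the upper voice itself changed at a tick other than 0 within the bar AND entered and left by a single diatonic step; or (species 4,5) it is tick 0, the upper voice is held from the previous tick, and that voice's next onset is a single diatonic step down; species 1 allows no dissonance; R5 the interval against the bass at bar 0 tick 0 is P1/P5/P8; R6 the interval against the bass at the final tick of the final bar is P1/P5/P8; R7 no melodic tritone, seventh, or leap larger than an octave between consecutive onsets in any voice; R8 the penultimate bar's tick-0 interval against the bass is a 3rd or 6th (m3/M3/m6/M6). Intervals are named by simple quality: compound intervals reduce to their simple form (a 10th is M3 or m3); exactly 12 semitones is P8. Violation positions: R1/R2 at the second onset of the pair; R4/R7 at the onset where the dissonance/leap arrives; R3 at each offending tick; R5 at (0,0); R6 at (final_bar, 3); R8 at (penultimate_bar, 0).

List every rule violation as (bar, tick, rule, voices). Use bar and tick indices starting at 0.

bar 0: v0=A3 v1=A4 downbeat P8
bar 1: v0=F3 v1=A3 downbeat M3
bar 2: v0=G3 v1=G4 downbeat P8
bar 3: v0=A3 v1=C4 downbeat m3
bar 4: v0=F3 v1=F4 downbeat P8
bar 5: v0=E3 v1=C4 downbeat m6
bar 6: v0=B3 v1=C5 downbeat m2
bar 7: v0=A3 v1=A4 downbeat P8
  -> R2 @ bar 2 tick 0 v(0, 1): F3/A3 M3 -> G3/G4 P8 similar
  -> R7 @ bar 2 tick 0 v(1,): A3->G4 leap 10st
  -> R4 @ bar 6 tick 0 v(0, 1): B3/C5 m2 untreated
  -> R8 @ bar 6 tick 0 v(0, 1): penult m2 not 3rd/6th
  -> R4 @ bar 6 tick 2 v(0, 1): B3/F4 TT untreated

(2, 0, R2, (0, 1))
(2, 0, R7, (1,))
(6, 0, R4, (0, 1))
(6, 0, R8, (0, 1))
(6, 2, R4, (0, 1))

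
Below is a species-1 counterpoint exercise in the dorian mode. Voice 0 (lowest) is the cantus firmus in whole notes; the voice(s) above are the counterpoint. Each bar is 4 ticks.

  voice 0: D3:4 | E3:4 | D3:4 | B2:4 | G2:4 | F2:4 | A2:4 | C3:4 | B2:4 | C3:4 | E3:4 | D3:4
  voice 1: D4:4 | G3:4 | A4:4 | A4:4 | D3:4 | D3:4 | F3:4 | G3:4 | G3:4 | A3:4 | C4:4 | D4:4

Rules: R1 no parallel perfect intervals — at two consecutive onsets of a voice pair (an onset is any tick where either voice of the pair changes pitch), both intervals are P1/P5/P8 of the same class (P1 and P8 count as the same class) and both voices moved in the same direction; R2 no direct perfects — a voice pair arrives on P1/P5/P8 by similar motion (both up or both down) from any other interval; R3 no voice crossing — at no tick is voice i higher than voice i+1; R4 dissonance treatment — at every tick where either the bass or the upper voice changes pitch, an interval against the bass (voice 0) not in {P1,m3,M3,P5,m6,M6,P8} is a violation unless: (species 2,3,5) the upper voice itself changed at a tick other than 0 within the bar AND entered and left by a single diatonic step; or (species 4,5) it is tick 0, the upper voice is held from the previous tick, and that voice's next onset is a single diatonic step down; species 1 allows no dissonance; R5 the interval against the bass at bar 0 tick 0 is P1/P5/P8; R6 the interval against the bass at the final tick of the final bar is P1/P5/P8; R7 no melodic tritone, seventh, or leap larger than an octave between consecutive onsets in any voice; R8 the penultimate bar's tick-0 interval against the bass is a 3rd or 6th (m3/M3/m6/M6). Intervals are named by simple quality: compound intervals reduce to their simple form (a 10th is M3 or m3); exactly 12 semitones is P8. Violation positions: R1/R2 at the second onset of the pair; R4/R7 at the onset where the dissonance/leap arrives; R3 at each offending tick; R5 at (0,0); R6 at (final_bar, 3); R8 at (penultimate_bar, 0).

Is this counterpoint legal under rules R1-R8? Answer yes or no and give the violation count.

bar 0: v0=D3 v1=D4 (P8)
bar 1: v0=E3 v1=G3 (m3)
bar 2: v0=D3 v1=A4 (P5)
bar 3: v0=B2 v1=A4 (m7)
bar 4: v0=G2 v1=D3 (P5)
bar 5: v0=F2 v1=D3 (M6)
bar 6: v0=A2 v1=F3 (m6)
bar 7: v0=C3 v1=G3 (P5)
bar 8: v0=B2 v1=G3 (m6)
bar 9: v0=C3 v1=A3 (M6)
bar 10: v0=E3 v1=C4 (m6)
bar 11: v0=D3 v1=D4 (P8)
  R7 @ bar2.0: G3->A4 leap 14st
  R4 @ bar3.0: B2/A4 m7 untreated
  R2 @ bar4.0: B2/A4 m7 -> G2/D3 P5 similar
  R7 @ bar4.0: A4->D3 leap 19st
  R2 @ bar7.0: A2/F3 m6 -> C3/G3 P5 similar

No (5 violations)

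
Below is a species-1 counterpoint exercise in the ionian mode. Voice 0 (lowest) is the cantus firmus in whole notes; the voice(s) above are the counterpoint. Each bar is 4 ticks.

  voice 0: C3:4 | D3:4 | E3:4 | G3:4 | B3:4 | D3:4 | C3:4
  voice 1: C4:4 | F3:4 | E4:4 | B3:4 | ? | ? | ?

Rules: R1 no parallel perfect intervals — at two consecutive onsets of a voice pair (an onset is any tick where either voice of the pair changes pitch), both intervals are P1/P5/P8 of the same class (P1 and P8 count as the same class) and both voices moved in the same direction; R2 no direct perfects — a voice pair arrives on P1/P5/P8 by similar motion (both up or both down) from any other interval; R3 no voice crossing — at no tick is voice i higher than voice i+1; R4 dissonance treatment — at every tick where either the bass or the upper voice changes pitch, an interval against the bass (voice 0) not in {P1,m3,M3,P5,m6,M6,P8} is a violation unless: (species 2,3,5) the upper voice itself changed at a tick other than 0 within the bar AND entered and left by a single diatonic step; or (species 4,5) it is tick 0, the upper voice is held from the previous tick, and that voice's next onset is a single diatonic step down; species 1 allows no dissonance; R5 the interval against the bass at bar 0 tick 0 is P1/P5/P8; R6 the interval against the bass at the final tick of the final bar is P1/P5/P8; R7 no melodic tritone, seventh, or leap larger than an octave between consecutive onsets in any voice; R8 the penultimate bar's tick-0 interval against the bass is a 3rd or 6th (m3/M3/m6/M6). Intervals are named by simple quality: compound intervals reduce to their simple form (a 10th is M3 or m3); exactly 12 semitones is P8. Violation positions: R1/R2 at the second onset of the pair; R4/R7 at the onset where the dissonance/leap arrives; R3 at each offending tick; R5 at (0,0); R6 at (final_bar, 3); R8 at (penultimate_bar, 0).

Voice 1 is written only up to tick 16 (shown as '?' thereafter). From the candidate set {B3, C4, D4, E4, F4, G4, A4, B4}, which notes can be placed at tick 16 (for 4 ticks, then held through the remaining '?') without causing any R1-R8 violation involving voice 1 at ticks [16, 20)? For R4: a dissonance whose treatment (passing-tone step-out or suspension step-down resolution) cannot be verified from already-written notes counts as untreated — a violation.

B3: legal
C4: violates R4
D4: legal
E4: violates R4
F4: violates R4,R7
G4: legal
A4: violates R4,R7
B4: violates R2

{B3, D4, G4}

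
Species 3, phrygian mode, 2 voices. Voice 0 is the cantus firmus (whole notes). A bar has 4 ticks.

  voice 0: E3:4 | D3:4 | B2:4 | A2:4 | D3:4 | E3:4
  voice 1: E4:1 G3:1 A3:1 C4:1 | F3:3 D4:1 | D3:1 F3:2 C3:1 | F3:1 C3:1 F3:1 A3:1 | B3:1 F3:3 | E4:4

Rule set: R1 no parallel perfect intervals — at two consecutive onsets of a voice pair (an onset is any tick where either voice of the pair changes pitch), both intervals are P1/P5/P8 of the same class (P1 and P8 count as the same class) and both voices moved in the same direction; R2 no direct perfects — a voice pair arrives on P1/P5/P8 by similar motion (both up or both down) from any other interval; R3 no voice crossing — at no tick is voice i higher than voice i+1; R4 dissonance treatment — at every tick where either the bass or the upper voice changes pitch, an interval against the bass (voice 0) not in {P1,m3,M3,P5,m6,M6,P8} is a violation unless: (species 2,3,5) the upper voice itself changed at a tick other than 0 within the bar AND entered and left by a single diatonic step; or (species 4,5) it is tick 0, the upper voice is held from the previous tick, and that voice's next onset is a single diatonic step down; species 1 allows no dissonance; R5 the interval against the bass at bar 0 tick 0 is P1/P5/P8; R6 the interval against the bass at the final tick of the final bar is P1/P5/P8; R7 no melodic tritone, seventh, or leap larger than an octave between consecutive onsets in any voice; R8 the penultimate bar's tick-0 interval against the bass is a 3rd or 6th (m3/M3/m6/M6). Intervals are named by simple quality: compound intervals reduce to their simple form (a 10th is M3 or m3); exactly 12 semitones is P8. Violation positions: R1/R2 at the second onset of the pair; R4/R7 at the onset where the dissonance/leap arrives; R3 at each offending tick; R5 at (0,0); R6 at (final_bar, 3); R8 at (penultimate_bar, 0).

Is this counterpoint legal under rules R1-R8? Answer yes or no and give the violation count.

bar 0: v0=E3 v1=E4 (P8)
bar 1: v0=D3 v1=F3 (m3)
bar 2: v0=B2 v1=D3 (m3)
bar 3: v0=A2 v1=F3 (m6)
bar 4: v0=D3 v1=B3 (M6)
bar 5: v0=E3 v1=E4 (P8)
  R4 @ bar0.2: E3/A3 P4 untreated
  R4 @ bar2.1: B2/F3 TT untreated
  R4 @ bar2.3: B2/C3 m2 untreated
  R7 @ bar4.1: B3->F3 leap 6st
  R2 @ bar5.0: D3/F3 m3 -> E3/E4 P8 similar
  R7 @ bar5.0: F3->E4 leap 11st

No (6 violations)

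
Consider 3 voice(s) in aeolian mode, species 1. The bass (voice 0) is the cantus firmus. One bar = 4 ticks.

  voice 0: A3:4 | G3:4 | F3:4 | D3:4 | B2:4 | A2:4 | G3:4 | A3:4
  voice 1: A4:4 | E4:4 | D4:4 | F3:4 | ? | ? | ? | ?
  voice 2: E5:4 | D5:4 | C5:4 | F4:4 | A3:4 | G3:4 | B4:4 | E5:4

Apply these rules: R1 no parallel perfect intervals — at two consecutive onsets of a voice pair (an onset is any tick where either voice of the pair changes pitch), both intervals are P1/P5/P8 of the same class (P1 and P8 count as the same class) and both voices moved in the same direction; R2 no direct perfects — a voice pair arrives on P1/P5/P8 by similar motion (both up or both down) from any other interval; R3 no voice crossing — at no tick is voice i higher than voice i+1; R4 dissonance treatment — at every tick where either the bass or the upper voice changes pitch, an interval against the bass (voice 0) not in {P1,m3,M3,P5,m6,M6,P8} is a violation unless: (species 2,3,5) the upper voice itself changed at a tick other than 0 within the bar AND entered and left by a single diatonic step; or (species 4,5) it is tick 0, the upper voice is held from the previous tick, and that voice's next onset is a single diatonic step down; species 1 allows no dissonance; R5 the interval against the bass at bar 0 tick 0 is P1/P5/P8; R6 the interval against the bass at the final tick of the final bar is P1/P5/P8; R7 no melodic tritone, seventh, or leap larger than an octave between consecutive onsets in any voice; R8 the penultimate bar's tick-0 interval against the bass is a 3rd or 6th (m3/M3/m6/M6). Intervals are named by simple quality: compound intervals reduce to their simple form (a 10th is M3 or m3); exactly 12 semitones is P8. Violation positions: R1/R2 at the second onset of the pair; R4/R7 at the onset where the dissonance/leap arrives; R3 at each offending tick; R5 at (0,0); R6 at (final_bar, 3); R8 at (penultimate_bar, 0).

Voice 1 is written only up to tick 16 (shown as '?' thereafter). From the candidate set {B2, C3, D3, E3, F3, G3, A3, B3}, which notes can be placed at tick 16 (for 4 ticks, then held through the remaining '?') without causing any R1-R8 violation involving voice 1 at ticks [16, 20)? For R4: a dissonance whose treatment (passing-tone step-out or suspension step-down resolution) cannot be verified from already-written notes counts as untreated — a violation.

{G3}

B2: violates R2,R7
C3: violates R4
D3: violates R2
E3: violates R4
F3: violates R4
G3: legal
A3: violates R4
B3: violates R3,R7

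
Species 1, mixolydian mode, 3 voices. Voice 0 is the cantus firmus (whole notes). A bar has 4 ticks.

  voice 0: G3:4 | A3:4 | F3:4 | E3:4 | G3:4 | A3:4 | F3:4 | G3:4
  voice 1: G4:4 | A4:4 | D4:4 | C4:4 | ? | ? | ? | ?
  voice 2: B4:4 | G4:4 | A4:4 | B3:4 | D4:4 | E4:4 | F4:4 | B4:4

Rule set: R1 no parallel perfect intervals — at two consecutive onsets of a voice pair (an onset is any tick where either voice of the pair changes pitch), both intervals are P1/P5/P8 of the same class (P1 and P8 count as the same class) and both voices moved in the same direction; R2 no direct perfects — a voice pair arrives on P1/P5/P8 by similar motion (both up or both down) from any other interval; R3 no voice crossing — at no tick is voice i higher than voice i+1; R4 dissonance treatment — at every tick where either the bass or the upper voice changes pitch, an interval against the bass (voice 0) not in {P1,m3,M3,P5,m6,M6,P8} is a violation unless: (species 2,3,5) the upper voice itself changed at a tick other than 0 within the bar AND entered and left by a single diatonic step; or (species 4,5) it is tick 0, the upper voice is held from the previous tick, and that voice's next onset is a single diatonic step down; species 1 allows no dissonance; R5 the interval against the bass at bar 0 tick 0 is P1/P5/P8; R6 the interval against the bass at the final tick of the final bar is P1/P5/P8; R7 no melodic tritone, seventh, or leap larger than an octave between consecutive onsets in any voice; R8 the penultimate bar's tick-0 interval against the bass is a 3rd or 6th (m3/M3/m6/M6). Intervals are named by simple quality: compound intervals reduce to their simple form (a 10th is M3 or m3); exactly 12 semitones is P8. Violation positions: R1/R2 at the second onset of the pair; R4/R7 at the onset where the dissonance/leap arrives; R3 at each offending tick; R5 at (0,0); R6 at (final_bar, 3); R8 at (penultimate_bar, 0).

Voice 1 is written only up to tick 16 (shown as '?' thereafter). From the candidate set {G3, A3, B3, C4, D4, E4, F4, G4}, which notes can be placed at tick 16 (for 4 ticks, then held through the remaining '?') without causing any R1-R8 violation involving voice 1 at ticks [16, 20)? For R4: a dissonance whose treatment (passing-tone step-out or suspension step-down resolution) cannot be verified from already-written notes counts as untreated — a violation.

G3: legal
A3: violates R4
B3: legal
C4: violates R4
D4: violates R2
E4: violates R3
F4: violates R3,R4
G4: violates R2,R3

{B3, G3}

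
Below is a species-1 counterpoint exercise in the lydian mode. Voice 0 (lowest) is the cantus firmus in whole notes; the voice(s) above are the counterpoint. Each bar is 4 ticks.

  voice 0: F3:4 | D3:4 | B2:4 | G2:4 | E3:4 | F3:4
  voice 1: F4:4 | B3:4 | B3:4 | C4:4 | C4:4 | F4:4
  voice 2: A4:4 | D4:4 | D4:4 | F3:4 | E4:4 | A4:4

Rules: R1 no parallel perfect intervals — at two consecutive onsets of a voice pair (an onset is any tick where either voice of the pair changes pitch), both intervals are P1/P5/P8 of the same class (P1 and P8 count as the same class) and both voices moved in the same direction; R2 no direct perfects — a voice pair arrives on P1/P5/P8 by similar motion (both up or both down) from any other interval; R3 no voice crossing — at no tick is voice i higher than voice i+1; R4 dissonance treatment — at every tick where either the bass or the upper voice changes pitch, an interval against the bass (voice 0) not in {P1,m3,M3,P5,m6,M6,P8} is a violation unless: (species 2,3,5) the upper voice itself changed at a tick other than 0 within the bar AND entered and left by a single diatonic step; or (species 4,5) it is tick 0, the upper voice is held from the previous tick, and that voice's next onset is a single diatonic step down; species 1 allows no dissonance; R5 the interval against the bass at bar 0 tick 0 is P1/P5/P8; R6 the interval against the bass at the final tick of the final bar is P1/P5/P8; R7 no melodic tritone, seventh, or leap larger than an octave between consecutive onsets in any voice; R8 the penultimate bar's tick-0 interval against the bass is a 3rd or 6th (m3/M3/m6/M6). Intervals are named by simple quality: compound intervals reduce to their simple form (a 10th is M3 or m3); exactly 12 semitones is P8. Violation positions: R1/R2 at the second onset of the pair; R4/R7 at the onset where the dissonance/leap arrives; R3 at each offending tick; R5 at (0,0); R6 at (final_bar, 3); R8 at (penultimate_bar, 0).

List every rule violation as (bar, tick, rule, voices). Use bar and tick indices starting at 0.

bar 0: v0=F3 v1=F4 v2=A4 downbeat M3
bar 1: v0=D3 v1=B3 v2=D4 downbeat P8
bar 2: v0=B2 v1=B3 v2=D4 downbeat m3
bar 3: v0=G2 v1=C4 v2=F3 downbeat m7
bar 4: v0=E3 v1=C4 v2=E4 downbeat P8
bar 5: v0=F3 v1=F4 v2=A4 downbeat M3
  -> R5 @ bar 0 tick 0 v(0, 2): opens on M3
  -> R2 @ bar 1 tick 0 v(0, 2): F3/A4 M3 -> D3/D4 P8 similar
  -> R7 @ bar 1 tick 0 v(1,): F4->B3 leap 6st
  -> R3 @ bar 3 tick 0 v(1, 2): C4 above F3
  -> R4 @ bar 3 tick 0 v(0, 1): G2/C4 P4 untreated
  -> R4 @ bar 3 tick 0 v(0, 2): G2/F3 m7 untreated
  -> R3 @ bar 3 tick 1 v(1, 2): C4 above F3
  -> R3 @ bar 3 tick 2 v(1, 2): C4 above F3
  -> R3 @ bar 3 tick 3 v(1, 2): C4 above F3
  -> R2 @ bar 4 tick 0 v(0, 2): G2/F3 m7 -> E3/E4 P8 similar
  -> R7 @ bar 4 tick 0 v(2,): F3->E4 leap 11st
  -> R8 @ bar 4 tick 0 v(0, 2): penult P8 not 3rd/6th
  -> R2 @ bar 5 tick 0 v(0, 1): E3/C4 m6 -> F3/F4 P8 similar
  -> R6 @ bar 5 tick 3 v(0, 2): closes on M3

(0, 0, R5, (0, 2))
(1, 0, R2, (0, 2))
(1, 0, R7, (1,))
(3, 0, R3, (1, 2))
(3, 0, R4, (0, 1))
(3, 0, R4, (0, 2))
(3, 1, R3, (1, 2))
(3, 2, R3, (1, 2))
(3, 3, R3, (1, 2))
(4, 0, R2, (0, 2))
(4, 0, R7, (2,))
(4, 0, R8, (0, 2))
(5, 0, R2, (0, 1))
(5, 3, R6, (0, 2))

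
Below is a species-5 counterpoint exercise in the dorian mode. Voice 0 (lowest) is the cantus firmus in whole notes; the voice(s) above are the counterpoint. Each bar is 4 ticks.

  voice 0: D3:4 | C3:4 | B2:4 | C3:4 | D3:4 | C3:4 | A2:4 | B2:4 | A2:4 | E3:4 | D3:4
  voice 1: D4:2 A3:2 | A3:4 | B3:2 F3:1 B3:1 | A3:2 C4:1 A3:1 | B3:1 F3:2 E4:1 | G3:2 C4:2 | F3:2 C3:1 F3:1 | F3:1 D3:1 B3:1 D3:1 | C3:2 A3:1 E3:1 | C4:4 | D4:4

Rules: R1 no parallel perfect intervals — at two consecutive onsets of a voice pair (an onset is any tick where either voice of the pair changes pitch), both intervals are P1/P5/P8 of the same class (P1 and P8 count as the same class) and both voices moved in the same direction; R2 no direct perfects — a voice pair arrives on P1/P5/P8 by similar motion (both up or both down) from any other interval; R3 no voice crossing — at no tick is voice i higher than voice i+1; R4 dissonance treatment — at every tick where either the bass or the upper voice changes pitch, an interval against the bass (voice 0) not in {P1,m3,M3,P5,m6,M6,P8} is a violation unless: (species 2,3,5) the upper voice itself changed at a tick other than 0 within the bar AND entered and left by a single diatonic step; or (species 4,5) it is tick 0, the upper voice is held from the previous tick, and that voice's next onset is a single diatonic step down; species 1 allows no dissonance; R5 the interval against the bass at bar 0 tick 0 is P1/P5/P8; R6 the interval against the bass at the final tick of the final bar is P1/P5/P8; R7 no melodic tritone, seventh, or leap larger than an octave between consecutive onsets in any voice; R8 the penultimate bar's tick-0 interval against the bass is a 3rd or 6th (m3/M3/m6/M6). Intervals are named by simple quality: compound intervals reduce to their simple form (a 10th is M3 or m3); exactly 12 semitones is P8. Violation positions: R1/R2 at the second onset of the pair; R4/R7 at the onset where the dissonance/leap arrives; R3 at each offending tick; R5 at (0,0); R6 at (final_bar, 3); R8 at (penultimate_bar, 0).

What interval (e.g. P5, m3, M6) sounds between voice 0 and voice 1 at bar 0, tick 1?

P8

voice 0=D3 voice 1=D4 -> P8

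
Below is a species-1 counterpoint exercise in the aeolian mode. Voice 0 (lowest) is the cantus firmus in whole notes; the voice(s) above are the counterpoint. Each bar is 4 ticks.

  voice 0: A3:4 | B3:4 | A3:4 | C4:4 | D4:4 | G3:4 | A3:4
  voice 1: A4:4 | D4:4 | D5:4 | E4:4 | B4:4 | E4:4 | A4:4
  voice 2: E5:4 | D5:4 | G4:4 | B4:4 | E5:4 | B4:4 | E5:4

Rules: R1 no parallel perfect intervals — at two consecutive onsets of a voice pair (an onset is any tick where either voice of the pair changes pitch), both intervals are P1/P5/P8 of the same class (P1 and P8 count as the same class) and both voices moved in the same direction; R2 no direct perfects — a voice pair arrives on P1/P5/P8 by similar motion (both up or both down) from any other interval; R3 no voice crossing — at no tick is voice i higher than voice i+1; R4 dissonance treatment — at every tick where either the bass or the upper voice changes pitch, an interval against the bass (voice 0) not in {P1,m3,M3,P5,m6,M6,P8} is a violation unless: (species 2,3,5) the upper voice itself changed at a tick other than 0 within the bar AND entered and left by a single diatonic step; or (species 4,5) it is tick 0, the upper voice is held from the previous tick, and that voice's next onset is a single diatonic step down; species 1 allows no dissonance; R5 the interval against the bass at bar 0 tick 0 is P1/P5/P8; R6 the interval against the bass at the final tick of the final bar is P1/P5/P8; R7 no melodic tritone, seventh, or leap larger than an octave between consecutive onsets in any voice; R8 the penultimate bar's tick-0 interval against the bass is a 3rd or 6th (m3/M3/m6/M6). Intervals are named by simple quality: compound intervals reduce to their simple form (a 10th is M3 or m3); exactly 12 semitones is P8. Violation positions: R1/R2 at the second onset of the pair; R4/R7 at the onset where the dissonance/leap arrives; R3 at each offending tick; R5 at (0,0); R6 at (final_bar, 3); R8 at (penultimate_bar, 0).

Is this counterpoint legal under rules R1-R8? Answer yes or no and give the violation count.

No (14 violations)

bar 0: v0=A3 v1=A4 v2=E5 (P5)
bar 1: v0=B3 v1=D4 v2=D5 (m3)
bar 2: v0=A3 v1=D5 v2=G4 (m7)
bar 3: v0=C4 v1=E4 v2=B4 (M7)
bar 4: v0=D4 v1=B4 v2=E5 (M2)
bar 5: v0=G3 v1=E4 v2=B4 (M3)
bar 6: v0=A3 v1=A4 v2=E5 (P5)
  R2 @ bar1.0: A4/E5 P5 -> D4/D5 P8 similar
  R3 @ bar2.0: D5 above G4
  R4 @ bar2.0: A3/D5 P4 untreated
  R4 @ bar2.0: A3/G4 m7 untreated
  R3 @ bar2.1: D5 above G4
  R3 @ bar2.2: D5 above G4
  R3 @ bar2.3: D5 above G4
  R4 @ bar3.0: C4/B4 M7 untreated
  R7 @ bar3.0: D5->E4 leap 10st
  R4 @ bar4.0: D4/E5 M2 untreated
  R2 @ bar5.0: B4/E5 P4 -> E4/B4 P5 similar
  R1 @ bar6.0: E4/B4 P5 -> A4/E5 P5 similar
  R2 @ bar6.0: G3/E4 M6 -> A3/A4 P8 similar
  R2 @ bar6.0: G3/B4 M3 -> A3/E5 P5 similar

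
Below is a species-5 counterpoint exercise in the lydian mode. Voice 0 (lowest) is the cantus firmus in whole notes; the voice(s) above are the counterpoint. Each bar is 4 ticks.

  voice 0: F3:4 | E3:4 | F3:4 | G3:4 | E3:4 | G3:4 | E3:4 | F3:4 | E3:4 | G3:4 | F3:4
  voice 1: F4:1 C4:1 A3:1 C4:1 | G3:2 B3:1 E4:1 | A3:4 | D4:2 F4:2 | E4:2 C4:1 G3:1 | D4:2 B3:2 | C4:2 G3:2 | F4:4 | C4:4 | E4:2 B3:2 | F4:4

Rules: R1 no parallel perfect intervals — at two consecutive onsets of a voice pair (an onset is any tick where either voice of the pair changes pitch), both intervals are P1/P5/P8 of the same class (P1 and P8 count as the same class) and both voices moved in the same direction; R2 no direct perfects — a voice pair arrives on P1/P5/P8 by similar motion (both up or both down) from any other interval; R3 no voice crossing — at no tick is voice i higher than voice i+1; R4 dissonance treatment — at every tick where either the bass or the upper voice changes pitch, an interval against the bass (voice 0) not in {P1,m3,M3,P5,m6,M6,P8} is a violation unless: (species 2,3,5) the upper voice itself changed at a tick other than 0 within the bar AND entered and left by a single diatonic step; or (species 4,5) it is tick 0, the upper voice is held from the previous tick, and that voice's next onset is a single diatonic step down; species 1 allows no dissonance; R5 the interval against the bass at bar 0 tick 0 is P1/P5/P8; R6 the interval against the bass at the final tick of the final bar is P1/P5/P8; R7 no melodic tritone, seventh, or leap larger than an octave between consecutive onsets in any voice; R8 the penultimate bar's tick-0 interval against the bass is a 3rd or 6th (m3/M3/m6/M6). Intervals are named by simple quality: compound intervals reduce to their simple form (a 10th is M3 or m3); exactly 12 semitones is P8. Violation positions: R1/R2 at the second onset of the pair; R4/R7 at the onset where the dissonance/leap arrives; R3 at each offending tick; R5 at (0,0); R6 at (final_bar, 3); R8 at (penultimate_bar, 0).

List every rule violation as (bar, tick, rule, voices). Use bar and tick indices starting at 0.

bar 0: v0=F3 v1=F4 downbeat P8
bar 1: v0=E3 v1=G3 downbeat m3
bar 2: v0=F3 v1=A3 downbeat M3
bar 3: v0=G3 v1=D4 downbeat P5
bar 4: v0=E3 v1=E4 downbeat P8
bar 5: v0=G3 v1=D4 downbeat P5
bar 6: v0=E3 v1=C4 downbeat m6
bar 7: v0=F3 v1=F4 downbeat P8
bar 8: v0=E3 v1=C4 downbeat m6
bar 9: v0=G3 v1=E4 downbeat M6
bar 10: v0=F3 v1=F4 downbeat P8
  -> R2 @ bar 3 tick 0 v(0, 1): F3/A3 M3 -> G3/D4 P5 similar
  -> R4 @ bar 3 tick 2 v(0, 1): G3/F4 m7 untreated
  -> R2 @ bar 4 tick 0 v(0, 1): G3/F4 m7 -> E3/E4 P8 similar
  -> R2 @ bar 5 tick 0 v(0, 1): E3/G3 m3 -> G3/D4 P5 similar
  -> R2 @ bar 7 tick 0 v(0, 1): E3/G3 m3 -> F3/F4 P8 similar
  -> R7 @ bar 7 tick 0 v(1,): G3->F4 leap 10st
  -> R7 @ bar 10 tick 0 v(1,): B3->F4 leap 6st

(3, 0, R2, (0, 1))
(3, 2, R4, (0, 1))
(4, 0, R2, (0, 1))
(5, 0, R2, (0, 1))
(7, 0, R2, (0, 1))
(7, 0, R7, (1,))
(10, 0, R7, (1,))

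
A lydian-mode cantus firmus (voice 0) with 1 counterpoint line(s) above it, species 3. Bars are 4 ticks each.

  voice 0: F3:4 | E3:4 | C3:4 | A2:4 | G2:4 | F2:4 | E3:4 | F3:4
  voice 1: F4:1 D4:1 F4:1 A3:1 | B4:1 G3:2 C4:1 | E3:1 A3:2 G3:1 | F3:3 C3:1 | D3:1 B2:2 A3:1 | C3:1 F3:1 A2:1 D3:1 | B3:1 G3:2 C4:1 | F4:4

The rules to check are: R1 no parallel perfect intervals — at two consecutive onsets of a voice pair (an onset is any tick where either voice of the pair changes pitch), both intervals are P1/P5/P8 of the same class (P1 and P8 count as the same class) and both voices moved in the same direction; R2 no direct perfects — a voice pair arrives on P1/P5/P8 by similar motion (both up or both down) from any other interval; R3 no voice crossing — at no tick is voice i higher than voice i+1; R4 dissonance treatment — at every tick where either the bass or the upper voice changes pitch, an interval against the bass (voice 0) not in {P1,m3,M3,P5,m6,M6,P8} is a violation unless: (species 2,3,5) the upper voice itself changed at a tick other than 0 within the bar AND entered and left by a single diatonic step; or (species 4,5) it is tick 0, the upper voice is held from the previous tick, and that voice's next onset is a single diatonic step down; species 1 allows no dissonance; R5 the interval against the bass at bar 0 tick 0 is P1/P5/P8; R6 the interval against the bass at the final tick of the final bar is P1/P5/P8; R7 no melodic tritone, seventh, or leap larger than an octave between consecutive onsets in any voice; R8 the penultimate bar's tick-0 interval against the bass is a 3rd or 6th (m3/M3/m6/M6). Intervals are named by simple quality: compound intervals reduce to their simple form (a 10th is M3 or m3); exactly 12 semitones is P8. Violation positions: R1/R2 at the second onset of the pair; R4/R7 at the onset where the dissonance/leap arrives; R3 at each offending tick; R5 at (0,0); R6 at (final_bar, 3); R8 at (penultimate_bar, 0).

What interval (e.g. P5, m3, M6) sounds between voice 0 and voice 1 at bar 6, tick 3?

m6

voice 0=E3 voice 1=C4 -> m6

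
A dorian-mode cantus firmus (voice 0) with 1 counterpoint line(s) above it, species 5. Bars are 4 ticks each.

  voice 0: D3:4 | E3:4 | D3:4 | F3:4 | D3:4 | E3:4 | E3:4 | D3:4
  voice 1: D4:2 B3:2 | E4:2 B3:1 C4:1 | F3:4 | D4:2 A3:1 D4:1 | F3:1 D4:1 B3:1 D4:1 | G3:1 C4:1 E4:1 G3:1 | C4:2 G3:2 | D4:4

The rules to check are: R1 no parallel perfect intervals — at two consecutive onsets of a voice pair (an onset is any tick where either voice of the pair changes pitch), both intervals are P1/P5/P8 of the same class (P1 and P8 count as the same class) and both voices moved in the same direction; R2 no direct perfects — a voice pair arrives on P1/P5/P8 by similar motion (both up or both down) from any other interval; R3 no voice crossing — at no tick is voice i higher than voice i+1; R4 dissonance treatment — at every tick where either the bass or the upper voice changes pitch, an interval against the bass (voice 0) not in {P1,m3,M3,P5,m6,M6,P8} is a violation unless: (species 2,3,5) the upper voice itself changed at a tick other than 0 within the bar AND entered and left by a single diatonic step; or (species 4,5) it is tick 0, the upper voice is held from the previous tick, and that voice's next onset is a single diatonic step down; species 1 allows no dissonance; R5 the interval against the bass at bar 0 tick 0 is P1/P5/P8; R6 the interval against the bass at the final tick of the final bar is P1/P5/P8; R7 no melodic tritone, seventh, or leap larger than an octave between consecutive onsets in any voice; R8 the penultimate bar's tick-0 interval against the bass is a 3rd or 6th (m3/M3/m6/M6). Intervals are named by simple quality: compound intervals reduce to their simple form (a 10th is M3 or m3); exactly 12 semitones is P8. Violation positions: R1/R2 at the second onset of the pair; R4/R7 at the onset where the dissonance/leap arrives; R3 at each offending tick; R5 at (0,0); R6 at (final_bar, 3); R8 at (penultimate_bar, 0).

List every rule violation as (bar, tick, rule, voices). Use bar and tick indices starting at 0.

bar 0: v0=D3 v1=D4 downbeat P8
bar 1: v0=E3 v1=E4 downbeat P8
bar 2: v0=D3 v1=F3 downbeat m3
bar 3: v0=F3 v1=D4 downbeat M6
bar 4: v0=D3 v1=F3 downbeat m3
bar 5: v0=E3 v1=G3 downbeat m3
bar 6: v0=E3 v1=C4 downbeat m6
bar 7: v0=D3 v1=D4 downbeat P8
  -> R2 @ bar 1 tick 0 v(0, 1): D3/B3 M6 -> E3/E4 P8 similar

(1, 0, R2, (0, 1))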